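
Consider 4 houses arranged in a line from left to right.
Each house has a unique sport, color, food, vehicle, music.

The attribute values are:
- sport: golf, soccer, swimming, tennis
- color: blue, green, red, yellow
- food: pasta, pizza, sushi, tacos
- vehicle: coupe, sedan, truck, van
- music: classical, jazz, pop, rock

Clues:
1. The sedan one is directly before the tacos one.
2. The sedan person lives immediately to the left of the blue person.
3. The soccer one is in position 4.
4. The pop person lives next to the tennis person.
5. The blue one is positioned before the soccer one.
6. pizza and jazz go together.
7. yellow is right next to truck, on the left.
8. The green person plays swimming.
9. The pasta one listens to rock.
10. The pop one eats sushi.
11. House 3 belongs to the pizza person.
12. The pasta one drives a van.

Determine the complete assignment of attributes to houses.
Solution:

House | Sport | Color | Food | Vehicle | Music
----------------------------------------------
  1   | golf | yellow | sushi | sedan | pop
  2   | tennis | blue | tacos | truck | classical
  3   | swimming | green | pizza | coupe | jazz
  4   | soccer | red | pasta | van | rock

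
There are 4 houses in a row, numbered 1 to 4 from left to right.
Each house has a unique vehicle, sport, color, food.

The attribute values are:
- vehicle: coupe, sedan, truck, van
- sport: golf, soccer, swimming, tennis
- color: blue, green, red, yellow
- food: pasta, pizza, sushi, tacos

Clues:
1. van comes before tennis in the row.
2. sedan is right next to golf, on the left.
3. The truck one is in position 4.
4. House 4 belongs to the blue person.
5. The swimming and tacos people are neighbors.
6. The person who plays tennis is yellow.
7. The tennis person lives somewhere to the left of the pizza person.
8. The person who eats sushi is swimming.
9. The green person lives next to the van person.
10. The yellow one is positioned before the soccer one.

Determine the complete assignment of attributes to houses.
Solution:

House | Vehicle | Sport | Color | Food
--------------------------------------
  1   | sedan | swimming | green | sushi
  2   | van | golf | red | tacos
  3   | coupe | tennis | yellow | pasta
  4   | truck | soccer | blue | pizza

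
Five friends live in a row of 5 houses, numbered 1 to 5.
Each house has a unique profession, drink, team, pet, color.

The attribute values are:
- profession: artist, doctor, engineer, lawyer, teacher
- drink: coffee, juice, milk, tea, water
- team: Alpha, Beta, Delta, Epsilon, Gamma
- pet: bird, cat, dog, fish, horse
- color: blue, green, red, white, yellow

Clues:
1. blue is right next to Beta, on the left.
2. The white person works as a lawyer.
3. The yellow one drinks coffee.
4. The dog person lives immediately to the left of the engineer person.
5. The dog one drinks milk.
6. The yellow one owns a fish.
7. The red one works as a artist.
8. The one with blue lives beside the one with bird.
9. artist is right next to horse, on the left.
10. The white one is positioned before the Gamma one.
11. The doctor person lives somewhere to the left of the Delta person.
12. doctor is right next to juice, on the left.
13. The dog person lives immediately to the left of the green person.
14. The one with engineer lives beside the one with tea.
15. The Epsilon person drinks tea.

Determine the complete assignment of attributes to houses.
Solution:

House | Profession | Drink | Team | Pet | Color
-----------------------------------------------
  1   | doctor | milk | Alpha | dog | blue
  2   | engineer | juice | Beta | bird | green
  3   | artist | tea | Epsilon | cat | red
  4   | lawyer | water | Delta | horse | white
  5   | teacher | coffee | Gamma | fish | yellow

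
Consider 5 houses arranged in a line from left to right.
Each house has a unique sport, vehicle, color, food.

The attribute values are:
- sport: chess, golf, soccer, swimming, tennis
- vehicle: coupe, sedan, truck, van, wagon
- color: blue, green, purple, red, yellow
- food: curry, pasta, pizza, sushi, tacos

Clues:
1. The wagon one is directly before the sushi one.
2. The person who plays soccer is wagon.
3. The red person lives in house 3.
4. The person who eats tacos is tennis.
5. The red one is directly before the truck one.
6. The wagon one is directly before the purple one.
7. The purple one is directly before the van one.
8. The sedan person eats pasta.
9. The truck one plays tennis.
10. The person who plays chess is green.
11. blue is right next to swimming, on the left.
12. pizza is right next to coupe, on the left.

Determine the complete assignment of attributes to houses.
Solution:

House | Sport | Vehicle | Color | Food
--------------------------------------
  1   | soccer | wagon | blue | pizza
  2   | swimming | coupe | purple | sushi
  3   | golf | van | red | curry
  4   | tennis | truck | yellow | tacos
  5   | chess | sedan | green | pasta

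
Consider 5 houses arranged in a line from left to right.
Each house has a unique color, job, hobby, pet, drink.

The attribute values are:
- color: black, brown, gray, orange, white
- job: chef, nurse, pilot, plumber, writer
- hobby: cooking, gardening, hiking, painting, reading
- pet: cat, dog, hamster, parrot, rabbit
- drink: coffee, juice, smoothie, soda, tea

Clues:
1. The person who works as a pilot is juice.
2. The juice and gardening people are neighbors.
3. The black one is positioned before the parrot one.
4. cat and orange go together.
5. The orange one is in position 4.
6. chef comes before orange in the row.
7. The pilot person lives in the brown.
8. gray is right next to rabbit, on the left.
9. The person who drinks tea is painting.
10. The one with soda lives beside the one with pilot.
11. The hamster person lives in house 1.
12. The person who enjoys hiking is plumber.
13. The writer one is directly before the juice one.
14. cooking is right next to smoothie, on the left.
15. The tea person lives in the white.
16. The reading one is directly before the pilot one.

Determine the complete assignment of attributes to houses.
Solution:

House | Color | Job | Hobby | Pet | Drink
-----------------------------------------
  1   | gray | writer | reading | hamster | soda
  2   | brown | pilot | cooking | rabbit | juice
  3   | black | chef | gardening | dog | smoothie
  4   | orange | plumber | hiking | cat | coffee
  5   | white | nurse | painting | parrot | tea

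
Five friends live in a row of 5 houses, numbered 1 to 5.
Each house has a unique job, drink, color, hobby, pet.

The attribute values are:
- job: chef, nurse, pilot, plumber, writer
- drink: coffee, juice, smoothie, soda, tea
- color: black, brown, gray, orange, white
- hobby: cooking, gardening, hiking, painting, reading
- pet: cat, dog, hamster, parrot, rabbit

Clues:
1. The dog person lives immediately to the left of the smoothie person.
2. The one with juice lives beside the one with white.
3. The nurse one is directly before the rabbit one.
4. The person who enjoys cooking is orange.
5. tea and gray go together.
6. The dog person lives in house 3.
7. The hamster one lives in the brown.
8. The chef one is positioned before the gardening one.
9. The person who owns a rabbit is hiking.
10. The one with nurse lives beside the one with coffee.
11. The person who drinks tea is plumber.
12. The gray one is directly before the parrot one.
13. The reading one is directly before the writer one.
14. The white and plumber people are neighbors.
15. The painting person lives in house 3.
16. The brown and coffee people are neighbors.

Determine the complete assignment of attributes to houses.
Solution:

House | Job | Drink | Color | Hobby | Pet
-----------------------------------------
  1   | nurse | juice | brown | reading | hamster
  2   | writer | coffee | white | hiking | rabbit
  3   | plumber | tea | gray | painting | dog
  4   | chef | smoothie | orange | cooking | parrot
  5   | pilot | soda | black | gardening | cat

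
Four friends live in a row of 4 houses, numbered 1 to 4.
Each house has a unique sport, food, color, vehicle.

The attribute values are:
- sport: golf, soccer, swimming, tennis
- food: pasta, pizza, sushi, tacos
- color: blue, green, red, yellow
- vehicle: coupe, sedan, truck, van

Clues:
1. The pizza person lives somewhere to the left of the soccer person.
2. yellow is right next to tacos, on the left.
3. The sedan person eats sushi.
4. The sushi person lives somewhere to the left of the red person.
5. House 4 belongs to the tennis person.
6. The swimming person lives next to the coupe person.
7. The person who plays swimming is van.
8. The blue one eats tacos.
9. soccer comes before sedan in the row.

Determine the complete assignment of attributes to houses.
Solution:

House | Sport | Food | Color | Vehicle
--------------------------------------
  1   | swimming | pizza | yellow | van
  2   | soccer | tacos | blue | coupe
  3   | golf | sushi | green | sedan
  4   | tennis | pasta | red | truck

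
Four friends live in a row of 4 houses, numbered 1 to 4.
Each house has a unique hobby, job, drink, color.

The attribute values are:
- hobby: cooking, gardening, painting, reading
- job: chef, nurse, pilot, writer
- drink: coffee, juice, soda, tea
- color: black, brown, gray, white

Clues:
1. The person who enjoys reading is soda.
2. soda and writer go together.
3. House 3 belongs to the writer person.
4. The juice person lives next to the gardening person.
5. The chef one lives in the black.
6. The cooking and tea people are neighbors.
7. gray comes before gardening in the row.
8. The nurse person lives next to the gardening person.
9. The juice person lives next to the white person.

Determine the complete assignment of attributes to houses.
Solution:

House | Hobby | Job | Drink | Color
-----------------------------------
  1   | cooking | nurse | juice | gray
  2   | gardening | pilot | tea | white
  3   | reading | writer | soda | brown
  4   | painting | chef | coffee | black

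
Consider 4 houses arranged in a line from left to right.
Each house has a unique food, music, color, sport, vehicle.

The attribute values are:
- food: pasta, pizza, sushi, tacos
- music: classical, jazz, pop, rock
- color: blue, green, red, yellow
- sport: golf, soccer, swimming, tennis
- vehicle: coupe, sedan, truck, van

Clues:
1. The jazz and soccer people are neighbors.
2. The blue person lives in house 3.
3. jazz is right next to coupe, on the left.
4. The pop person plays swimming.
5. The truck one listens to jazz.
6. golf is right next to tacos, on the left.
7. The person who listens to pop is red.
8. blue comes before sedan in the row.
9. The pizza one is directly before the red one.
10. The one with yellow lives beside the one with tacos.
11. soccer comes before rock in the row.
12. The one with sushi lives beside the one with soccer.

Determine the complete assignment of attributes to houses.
Solution:

House | Food | Music | Color | Sport | Vehicle
----------------------------------------------
  1   | sushi | jazz | yellow | golf | truck
  2   | tacos | classical | green | soccer | coupe
  3   | pizza | rock | blue | tennis | van
  4   | pasta | pop | red | swimming | sedan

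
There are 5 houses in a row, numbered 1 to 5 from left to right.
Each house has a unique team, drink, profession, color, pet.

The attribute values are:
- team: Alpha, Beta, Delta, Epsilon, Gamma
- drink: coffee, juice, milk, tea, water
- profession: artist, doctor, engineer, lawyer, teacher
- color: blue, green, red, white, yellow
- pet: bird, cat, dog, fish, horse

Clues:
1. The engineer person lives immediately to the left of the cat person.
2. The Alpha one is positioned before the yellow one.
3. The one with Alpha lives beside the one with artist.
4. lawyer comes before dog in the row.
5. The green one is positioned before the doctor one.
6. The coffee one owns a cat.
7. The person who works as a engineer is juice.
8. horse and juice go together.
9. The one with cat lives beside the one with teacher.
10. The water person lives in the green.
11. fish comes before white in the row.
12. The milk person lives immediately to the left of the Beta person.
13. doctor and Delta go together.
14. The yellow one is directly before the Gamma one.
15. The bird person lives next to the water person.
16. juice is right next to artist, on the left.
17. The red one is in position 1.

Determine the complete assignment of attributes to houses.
Solution:

House | Team | Drink | Profession | Color | Pet
-----------------------------------------------
  1   | Alpha | juice | engineer | red | horse
  2   | Epsilon | coffee | artist | yellow | cat
  3   | Gamma | milk | teacher | blue | bird
  4   | Beta | water | lawyer | green | fish
  5   | Delta | tea | doctor | white | dog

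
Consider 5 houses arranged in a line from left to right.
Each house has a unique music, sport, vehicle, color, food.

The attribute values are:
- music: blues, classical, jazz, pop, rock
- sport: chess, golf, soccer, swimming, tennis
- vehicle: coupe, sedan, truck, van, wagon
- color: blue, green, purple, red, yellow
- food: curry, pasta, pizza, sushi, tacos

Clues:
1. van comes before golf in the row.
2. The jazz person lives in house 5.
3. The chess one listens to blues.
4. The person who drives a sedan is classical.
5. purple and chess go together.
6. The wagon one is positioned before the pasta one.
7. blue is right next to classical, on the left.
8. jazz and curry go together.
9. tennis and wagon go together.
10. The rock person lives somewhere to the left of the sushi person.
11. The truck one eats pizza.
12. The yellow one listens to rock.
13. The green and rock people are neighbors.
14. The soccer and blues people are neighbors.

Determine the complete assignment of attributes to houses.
Solution:

House | Music | Sport | Vehicle | Color | Food
----------------------------------------------
  1   | pop | tennis | wagon | blue | tacos
  2   | classical | swimming | sedan | green | pasta
  3   | rock | soccer | truck | yellow | pizza
  4   | blues | chess | van | purple | sushi
  5   | jazz | golf | coupe | red | curry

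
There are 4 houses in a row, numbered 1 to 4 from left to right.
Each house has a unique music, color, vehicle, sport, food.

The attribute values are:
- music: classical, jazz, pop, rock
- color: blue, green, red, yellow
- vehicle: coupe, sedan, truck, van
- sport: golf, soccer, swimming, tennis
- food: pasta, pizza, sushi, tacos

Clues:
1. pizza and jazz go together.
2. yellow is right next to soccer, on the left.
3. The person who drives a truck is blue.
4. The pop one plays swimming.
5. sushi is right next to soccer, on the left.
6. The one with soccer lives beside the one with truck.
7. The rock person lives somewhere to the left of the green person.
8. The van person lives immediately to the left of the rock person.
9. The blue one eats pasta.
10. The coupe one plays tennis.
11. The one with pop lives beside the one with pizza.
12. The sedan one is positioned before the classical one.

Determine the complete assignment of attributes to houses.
Solution:

House | Music | Color | Vehicle | Sport | Food
----------------------------------------------
  1   | pop | yellow | sedan | swimming | sushi
  2   | jazz | red | van | soccer | pizza
  3   | rock | blue | truck | golf | pasta
  4   | classical | green | coupe | tennis | tacos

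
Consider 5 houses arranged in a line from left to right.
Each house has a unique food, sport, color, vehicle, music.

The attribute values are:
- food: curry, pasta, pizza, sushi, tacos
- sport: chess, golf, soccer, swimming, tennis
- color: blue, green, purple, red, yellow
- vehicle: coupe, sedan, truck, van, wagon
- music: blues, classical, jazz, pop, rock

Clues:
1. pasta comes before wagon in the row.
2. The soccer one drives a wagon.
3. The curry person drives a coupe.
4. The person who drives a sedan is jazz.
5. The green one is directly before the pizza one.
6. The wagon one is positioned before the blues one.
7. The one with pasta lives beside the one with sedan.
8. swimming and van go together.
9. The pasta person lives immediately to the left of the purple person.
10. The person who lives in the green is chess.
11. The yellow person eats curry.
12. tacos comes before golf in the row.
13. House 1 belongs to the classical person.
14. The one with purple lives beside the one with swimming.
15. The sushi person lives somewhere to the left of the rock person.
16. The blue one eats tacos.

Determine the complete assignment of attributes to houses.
Solution:

House | Food | Sport | Color | Vehicle | Music
----------------------------------------------
  1   | pasta | chess | green | truck | classical
  2   | pizza | tennis | purple | sedan | jazz
  3   | sushi | swimming | red | van | pop
  4   | tacos | soccer | blue | wagon | rock
  5   | curry | golf | yellow | coupe | blues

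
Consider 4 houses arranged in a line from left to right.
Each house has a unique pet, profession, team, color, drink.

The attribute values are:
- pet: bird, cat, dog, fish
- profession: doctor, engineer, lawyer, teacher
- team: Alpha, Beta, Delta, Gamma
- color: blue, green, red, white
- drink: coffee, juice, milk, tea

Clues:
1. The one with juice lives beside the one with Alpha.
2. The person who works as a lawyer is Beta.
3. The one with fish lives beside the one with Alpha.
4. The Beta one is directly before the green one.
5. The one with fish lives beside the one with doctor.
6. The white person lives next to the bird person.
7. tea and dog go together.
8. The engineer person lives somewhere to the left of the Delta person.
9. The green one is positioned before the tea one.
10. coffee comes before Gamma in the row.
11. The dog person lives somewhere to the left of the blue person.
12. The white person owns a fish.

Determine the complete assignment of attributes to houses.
Solution:

House | Pet | Profession | Team | Color | Drink
-----------------------------------------------
  1   | fish | lawyer | Beta | white | juice
  2   | bird | doctor | Alpha | green | coffee
  3   | dog | engineer | Gamma | red | tea
  4   | cat | teacher | Delta | blue | milk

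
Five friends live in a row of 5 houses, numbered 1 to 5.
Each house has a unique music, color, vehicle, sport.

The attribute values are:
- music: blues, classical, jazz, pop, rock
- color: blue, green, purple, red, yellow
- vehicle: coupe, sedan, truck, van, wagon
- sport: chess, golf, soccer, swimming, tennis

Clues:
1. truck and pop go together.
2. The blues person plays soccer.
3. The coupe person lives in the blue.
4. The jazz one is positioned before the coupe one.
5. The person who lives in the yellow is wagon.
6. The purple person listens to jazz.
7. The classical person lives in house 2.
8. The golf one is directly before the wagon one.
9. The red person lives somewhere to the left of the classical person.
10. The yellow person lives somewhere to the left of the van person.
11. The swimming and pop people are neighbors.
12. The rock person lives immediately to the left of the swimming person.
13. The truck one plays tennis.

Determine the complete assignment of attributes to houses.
Solution:

House | Music | Color | Vehicle | Sport
---------------------------------------
  1   | rock | red | sedan | golf
  2   | classical | yellow | wagon | swimming
  3   | pop | green | truck | tennis
  4   | jazz | purple | van | chess
  5   | blues | blue | coupe | soccer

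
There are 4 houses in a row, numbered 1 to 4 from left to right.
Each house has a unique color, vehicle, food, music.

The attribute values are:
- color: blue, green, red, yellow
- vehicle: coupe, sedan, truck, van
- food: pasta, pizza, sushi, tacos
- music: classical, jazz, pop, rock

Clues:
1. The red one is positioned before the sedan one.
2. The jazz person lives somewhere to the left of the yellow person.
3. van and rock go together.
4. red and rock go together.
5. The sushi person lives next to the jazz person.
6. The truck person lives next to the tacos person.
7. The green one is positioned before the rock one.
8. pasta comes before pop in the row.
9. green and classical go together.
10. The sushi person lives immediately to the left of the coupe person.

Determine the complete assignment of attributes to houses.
Solution:

House | Color | Vehicle | Food | Music
--------------------------------------
  1   | green | truck | sushi | classical
  2   | blue | coupe | tacos | jazz
  3   | red | van | pasta | rock
  4   | yellow | sedan | pizza | pop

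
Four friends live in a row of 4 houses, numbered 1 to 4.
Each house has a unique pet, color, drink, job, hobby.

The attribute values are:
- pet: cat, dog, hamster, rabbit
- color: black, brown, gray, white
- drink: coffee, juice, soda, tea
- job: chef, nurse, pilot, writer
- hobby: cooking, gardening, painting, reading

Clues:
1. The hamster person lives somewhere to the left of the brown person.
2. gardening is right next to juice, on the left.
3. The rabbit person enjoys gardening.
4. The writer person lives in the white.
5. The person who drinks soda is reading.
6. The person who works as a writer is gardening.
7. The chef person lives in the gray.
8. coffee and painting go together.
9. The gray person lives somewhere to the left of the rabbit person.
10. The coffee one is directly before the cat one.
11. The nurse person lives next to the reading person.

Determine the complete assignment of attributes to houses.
Solution:

House | Pet | Color | Drink | Job | Hobby
-----------------------------------------
  1   | hamster | black | coffee | nurse | painting
  2   | cat | gray | soda | chef | reading
  3   | rabbit | white | tea | writer | gardening
  4   | dog | brown | juice | pilot | cooking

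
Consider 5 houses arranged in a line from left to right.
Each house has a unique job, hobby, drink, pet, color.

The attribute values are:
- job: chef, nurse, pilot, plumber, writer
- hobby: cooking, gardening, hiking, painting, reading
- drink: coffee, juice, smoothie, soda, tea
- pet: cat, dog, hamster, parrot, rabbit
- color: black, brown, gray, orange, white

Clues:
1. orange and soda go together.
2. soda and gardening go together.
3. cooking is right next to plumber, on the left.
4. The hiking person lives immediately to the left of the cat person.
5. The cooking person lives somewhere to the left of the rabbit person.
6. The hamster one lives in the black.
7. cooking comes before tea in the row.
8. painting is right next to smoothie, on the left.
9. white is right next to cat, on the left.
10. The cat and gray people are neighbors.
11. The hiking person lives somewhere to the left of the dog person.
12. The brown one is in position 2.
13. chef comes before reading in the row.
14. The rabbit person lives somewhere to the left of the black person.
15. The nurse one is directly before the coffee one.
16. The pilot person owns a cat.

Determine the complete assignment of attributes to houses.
Solution:

House | Job | Hobby | Drink | Pet | Color
-----------------------------------------
  1   | nurse | hiking | juice | parrot | white
  2   | pilot | painting | coffee | cat | brown
  3   | chef | cooking | smoothie | dog | gray
  4   | plumber | gardening | soda | rabbit | orange
  5   | writer | reading | tea | hamster | black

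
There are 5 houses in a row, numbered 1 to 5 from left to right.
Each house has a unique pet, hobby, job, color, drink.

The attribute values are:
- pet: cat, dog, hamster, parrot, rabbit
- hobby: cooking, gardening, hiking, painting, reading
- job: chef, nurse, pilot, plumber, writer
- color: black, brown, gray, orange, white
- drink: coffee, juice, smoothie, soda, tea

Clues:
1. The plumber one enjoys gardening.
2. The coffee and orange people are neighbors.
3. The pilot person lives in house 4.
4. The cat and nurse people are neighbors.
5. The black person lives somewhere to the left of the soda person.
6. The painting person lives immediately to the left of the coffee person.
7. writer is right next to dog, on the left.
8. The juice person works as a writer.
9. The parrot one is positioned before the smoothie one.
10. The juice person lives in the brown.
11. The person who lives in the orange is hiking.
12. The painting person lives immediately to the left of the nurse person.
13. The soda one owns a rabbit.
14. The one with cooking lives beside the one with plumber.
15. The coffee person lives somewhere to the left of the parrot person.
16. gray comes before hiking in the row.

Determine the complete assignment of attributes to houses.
Solution:

House | Pet | Hobby | Job | Color | Drink
-----------------------------------------
  1   | cat | painting | writer | brown | juice
  2   | dog | reading | nurse | gray | coffee
  3   | parrot | hiking | chef | orange | tea
  4   | hamster | cooking | pilot | black | smoothie
  5   | rabbit | gardening | plumber | white | soda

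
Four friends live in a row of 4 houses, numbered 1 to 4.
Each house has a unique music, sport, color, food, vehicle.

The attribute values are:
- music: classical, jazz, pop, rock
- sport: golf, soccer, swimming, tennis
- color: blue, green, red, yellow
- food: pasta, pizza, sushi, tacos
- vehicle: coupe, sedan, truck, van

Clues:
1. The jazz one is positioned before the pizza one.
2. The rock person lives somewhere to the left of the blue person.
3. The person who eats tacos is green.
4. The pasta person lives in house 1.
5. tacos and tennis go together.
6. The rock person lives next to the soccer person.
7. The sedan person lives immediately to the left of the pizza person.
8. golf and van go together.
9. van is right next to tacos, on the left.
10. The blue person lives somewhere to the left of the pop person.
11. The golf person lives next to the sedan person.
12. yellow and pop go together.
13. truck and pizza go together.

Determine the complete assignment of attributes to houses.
Solution:

House | Music | Sport | Color | Food | Vehicle
----------------------------------------------
  1   | jazz | golf | red | pasta | van
  2   | rock | tennis | green | tacos | sedan
  3   | classical | soccer | blue | pizza | truck
  4   | pop | swimming | yellow | sushi | coupe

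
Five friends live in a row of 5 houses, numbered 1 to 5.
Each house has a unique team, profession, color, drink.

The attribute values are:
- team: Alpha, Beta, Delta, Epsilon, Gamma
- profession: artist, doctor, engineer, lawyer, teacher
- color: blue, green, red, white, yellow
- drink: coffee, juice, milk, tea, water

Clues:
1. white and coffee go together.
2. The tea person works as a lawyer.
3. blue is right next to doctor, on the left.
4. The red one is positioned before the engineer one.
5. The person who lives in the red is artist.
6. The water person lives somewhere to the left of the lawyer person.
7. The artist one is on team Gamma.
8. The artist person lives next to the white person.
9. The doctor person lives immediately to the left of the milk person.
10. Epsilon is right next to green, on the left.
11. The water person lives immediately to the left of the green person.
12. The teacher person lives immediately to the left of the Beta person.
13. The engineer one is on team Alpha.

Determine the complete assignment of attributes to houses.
Solution:

House | Team | Profession | Color | Drink
-----------------------------------------
  1   | Epsilon | teacher | blue | water
  2   | Beta | doctor | green | juice
  3   | Gamma | artist | red | milk
  4   | Alpha | engineer | white | coffee
  5   | Delta | lawyer | yellow | tea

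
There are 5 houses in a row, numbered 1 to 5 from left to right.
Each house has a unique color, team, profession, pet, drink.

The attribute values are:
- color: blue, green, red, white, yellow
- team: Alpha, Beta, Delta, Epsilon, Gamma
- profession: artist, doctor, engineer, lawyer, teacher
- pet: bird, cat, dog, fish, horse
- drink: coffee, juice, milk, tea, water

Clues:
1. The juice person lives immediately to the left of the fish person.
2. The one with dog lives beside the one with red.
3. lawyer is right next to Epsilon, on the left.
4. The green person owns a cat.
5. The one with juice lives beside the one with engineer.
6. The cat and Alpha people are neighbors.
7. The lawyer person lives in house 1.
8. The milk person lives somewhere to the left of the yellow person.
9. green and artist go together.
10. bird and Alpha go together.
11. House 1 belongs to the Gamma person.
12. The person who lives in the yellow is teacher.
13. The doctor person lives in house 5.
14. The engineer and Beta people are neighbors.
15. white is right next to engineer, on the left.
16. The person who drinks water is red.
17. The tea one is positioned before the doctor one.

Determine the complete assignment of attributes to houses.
Solution:

House | Color | Team | Profession | Pet | Drink
-----------------------------------------------
  1   | white | Gamma | lawyer | dog | juice
  2   | red | Epsilon | engineer | fish | water
  3   | green | Beta | artist | cat | milk
  4   | yellow | Alpha | teacher | bird | tea
  5   | blue | Delta | doctor | horse | coffee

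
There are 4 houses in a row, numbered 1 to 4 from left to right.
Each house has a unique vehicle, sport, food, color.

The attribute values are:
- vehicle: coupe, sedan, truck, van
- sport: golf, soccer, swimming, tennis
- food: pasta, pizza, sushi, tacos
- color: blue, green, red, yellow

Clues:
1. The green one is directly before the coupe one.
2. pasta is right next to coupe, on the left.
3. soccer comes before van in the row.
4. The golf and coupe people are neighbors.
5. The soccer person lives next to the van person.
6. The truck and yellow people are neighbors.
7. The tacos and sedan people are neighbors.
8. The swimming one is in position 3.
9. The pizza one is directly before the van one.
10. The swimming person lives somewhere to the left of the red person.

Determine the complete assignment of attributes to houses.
Solution:

House | Vehicle | Sport | Food | Color
--------------------------------------
  1   | truck | golf | pasta | green
  2   | coupe | soccer | pizza | yellow
  3   | van | swimming | tacos | blue
  4   | sedan | tennis | sushi | red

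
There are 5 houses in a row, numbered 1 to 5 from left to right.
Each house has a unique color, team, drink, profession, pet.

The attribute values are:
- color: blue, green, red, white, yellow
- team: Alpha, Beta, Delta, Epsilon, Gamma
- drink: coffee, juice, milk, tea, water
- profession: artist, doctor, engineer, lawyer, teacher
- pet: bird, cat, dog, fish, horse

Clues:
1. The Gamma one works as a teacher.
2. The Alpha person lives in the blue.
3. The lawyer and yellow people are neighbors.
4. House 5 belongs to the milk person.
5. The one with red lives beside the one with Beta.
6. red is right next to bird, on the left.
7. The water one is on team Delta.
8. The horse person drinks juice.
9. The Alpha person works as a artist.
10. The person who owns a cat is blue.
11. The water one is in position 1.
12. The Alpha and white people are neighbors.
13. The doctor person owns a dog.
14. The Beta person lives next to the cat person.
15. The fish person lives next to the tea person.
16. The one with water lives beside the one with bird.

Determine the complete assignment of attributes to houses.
Solution:

House | Color | Team | Drink | Profession | Pet
-----------------------------------------------
  1   | red | Delta | water | lawyer | fish
  2   | yellow | Beta | tea | engineer | bird
  3   | blue | Alpha | coffee | artist | cat
  4   | white | Gamma | juice | teacher | horse
  5   | green | Epsilon | milk | doctor | dog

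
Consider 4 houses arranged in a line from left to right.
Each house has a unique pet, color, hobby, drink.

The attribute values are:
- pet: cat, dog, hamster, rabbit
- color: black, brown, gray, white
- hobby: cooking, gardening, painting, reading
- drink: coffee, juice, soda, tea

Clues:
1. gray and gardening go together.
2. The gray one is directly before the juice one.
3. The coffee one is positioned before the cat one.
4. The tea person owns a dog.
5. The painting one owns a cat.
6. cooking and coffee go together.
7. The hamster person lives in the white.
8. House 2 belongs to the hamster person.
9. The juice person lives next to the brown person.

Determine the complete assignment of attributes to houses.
Solution:

House | Pet | Color | Hobby | Drink
-----------------------------------
  1   | dog | gray | gardening | tea
  2   | hamster | white | reading | juice
  3   | rabbit | brown | cooking | coffee
  4   | cat | black | painting | soda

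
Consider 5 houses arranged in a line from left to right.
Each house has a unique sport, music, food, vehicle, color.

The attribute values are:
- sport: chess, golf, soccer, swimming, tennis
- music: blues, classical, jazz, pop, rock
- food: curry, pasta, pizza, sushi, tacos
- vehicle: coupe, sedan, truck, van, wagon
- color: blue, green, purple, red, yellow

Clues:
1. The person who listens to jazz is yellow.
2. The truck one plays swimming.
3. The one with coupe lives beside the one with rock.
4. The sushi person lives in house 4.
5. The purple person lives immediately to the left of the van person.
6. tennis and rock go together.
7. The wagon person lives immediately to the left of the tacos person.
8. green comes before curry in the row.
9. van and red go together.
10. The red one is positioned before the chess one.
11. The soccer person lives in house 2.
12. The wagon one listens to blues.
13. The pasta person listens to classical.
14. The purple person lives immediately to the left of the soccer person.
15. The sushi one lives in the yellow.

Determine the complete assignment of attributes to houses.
Solution:

House | Sport | Music | Food | Vehicle | Color
----------------------------------------------
  1   | golf | blues | pizza | wagon | purple
  2   | soccer | pop | tacos | van | red
  3   | swimming | classical | pasta | truck | green
  4   | chess | jazz | sushi | coupe | yellow
  5   | tennis | rock | curry | sedan | blue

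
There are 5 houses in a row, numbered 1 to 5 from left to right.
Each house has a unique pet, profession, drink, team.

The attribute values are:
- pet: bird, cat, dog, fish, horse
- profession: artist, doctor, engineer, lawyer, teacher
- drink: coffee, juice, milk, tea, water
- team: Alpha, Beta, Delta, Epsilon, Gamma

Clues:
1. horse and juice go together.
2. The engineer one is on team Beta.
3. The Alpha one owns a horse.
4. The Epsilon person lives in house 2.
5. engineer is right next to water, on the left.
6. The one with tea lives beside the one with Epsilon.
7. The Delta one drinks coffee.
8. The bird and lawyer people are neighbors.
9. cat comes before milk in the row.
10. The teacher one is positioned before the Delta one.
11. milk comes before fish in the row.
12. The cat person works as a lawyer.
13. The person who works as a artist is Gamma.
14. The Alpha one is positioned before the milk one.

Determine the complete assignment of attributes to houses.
Solution:

House | Pet | Profession | Drink | Team
---------------------------------------
  1   | bird | engineer | tea | Beta
  2   | cat | lawyer | water | Epsilon
  3   | horse | teacher | juice | Alpha
  4   | dog | artist | milk | Gamma
  5   | fish | doctor | coffee | Delta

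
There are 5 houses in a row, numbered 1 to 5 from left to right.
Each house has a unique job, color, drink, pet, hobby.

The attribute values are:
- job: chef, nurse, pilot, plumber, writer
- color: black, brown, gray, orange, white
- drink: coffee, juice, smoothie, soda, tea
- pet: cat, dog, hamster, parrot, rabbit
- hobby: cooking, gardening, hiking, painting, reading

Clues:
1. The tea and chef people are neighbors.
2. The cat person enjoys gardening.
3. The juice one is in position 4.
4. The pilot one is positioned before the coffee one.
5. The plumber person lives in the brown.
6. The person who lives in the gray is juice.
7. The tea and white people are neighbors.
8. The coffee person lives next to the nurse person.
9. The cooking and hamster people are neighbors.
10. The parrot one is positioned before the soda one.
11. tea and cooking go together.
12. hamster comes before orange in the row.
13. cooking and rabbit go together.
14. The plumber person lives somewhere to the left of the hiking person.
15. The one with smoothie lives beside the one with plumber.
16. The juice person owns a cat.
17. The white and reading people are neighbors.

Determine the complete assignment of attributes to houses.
Solution:

House | Job | Color | Drink | Pet | Hobby
-----------------------------------------
  1   | pilot | black | tea | rabbit | cooking
  2   | chef | white | smoothie | hamster | painting
  3   | plumber | brown | coffee | parrot | reading
  4   | nurse | gray | juice | cat | gardening
  5   | writer | orange | soda | dog | hiking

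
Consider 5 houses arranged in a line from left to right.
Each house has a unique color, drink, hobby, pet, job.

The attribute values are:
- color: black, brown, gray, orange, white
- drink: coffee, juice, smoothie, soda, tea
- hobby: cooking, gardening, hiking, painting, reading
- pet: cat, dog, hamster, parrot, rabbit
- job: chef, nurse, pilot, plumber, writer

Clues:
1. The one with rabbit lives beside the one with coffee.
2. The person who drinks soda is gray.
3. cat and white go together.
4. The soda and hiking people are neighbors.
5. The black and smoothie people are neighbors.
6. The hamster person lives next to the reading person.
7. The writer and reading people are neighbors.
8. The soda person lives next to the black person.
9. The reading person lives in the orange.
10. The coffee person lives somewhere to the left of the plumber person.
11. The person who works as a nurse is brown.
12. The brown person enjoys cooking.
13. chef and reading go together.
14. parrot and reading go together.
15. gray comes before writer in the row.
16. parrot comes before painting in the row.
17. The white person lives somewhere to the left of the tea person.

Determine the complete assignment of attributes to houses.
Solution:

House | Color | Drink | Hobby | Pet | Job
-----------------------------------------
  1   | gray | soda | gardening | rabbit | pilot
  2   | black | coffee | hiking | hamster | writer
  3   | orange | smoothie | reading | parrot | chef
  4   | white | juice | painting | cat | plumber
  5   | brown | tea | cooking | dog | nurse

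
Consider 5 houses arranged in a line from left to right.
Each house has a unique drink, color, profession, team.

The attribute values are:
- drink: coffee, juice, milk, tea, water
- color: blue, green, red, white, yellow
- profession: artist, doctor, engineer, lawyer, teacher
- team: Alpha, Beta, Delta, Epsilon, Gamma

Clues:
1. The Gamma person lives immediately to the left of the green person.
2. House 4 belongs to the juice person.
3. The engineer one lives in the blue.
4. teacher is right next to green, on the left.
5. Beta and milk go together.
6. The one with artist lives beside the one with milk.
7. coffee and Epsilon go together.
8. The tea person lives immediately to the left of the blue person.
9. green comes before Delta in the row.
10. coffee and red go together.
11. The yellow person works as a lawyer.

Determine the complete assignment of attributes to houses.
Solution:

House | Drink | Color | Profession | Team
-----------------------------------------
  1   | water | white | teacher | Gamma
  2   | tea | green | artist | Alpha
  3   | milk | blue | engineer | Beta
  4   | juice | yellow | lawyer | Delta
  5   | coffee | red | doctor | Epsilon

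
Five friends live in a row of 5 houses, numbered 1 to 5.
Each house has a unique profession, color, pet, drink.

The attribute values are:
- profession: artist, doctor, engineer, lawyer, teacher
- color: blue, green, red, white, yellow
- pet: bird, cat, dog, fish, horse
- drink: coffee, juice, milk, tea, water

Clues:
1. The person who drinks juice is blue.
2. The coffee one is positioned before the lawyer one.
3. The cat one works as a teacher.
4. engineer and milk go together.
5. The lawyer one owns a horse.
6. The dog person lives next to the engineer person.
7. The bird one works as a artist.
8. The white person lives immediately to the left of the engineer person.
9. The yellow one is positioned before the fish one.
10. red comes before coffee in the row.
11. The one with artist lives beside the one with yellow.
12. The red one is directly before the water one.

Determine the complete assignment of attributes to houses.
Solution:

House | Profession | Color | Pet | Drink
----------------------------------------
  1   | artist | red | bird | tea
  2   | teacher | yellow | cat | water
  3   | doctor | white | dog | coffee
  4   | engineer | green | fish | milk
  5   | lawyer | blue | horse | juice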